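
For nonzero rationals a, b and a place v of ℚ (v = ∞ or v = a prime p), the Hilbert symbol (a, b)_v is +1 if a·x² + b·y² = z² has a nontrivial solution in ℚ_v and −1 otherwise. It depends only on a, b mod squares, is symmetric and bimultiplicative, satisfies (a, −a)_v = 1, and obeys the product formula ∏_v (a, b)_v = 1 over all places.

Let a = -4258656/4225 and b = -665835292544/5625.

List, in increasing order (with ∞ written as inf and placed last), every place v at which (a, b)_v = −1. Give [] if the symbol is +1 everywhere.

[2, 31, 41, inf]

Mod squares: a ≡ -3286, b ≡ -3854. Check v ∈ {∞, 2, 3, 5, 13, 31, 41, 47, 53}.
v=5: a=5^-2·(≡1), b=5^-4·(≡4) mod 5; (1|5)=+1, (4|5)=+1; (−1)^{-2·-4·2}·(+1)^-4·(+1)^-2 = +1.
v=47: a=47^0·(≡16), b=47^1·(≡2) mod 47; (16|47)=+1, (2|47)=+1; (−1)^{0·1·23}·(+1)^1·(+1)^0 = +1.
v=∞: -3286 < 0 and -3854 < 0  ⇒  (a,b)_∞ = -1.
v=41: a=41^0·(≡7), b=41^1·(≡38) mod 41; (7|41)=-1, (38|41)=-1; (−1)^{0·1·20}·(-1)^1·(-1)^0 = -1.
v=53: a=53^1·(≡25), b=53^2·(≡6) mod 53; (25|53)=+1, (6|53)=+1; (−1)^{1·2·26}·(+1)^2·(+1)^1 = +1.
v=2: v_2(a)=5, v_2(b)=7; units ≡ 5, 1 (mod 8); ε·ε+αω+βω = 0·0+5·0+7·1 ≡ 1  ⇒  (a,b)_2 = -1.
v=13: a=13^-2·(≡12), b=13^0·(≡8) mod 13; (12|13)=+1, (8|13)=-1; (−1)^{-2·0·6}·(+1)^0·(-1)^-2 = +1.
v=31: a=31^1·(≡19), b=31^2·(≡26) mod 31; (19|31)=+1, (26|31)=-1; (−1)^{1·2·15}·(+1)^2·(-1)^1 = -1.
v=3: a=3^4·(≡2), b=3^-2·(≡1) mod 3; (2|3)=-1, (1|3)=+1; (−1)^{4·-2·1}·(-1)^-2·(+1)^4 = +1.
(-3286, -3854 / ℚ) ramifies at {2, 31, 41, ∞}: a division algebra.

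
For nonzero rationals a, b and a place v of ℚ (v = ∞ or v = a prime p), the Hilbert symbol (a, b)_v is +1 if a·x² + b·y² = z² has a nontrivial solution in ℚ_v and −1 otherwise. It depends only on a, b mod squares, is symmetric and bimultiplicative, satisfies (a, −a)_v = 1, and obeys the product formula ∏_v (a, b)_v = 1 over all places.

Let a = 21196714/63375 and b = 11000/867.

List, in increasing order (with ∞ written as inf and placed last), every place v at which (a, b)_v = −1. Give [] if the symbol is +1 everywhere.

[3, 5]

(a, b) ≡ (2310, 330) mod (ℚ^×)²; places V = {2, 3, 5, 7, 11, 13, 17, 53, ∞}.
(a,b)_∞: sgn(2310)=+, sgn(330)=+, so +1.
(a,b)_17: α=0, u≡8; β=-2, v≡6 (mod 17); (8|17)=+1, (6|17)=-1; sign (−1)^0·+1^-2·-1^0 = +1.
(a,b)_3: α=-1, u≡2; β=-1, v≡2 (mod 3); (2|3)=-1, (2|3)=-1; sign (−1)^1·-1^-1·-1^-1 = -1.
(a,b)_5: α=-3, u≡2; β=3, v≡4 (mod 5); (2|5)=-1, (4|5)=+1; sign (−1)^0·-1^3·+1^-3 = -1.
(a,b)_53: α=2, u≡27; β=0, v≡35 (mod 53); (27|53)=-1, (35|53)=-1; sign (−1)^0·-1^0·-1^2 = +1.
(a,b)_11: α=1, u≡4; β=1, v≡6 (mod 11); (4|11)=+1, (6|11)=-1; sign (−1)^1·+1^1·-1^1 = +1.
(a,b)_2: α=1, β=3; u≡3, v≡5 (mod 8); ε(u)ε(v)=1·0, αω(v)=1·1, βω(u)=3·1; sum ≡ 0  ⇒  +1.
(a,b)_7: α=3, u≡4; β=0, v≡4 (mod 7); (4|7)=+1, (4|7)=+1; sign (−1)^0·+1^0·+1^3 = +1.
(a,b)_13: α=-2, u≡10; β=0, v≡6 (mod 13); (10|13)=+1, (6|13)=-1; sign (−1)^0·+1^0·-1^-2 = +1.
|Ram(2310, 330)| = 2, even; anisotropic at {3, 5}.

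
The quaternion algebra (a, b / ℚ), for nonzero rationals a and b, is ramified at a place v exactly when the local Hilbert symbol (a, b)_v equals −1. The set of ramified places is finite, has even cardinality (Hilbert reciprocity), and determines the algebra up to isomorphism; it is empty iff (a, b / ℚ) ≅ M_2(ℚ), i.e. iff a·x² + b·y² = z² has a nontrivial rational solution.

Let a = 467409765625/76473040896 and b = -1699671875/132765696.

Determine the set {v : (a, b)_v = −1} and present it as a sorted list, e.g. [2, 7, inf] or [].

Mod squares: a ≡ 59334, b ≡ -5394. Check v ∈ {∞, 2, 3, 5, 7, 11, 29, 31}.
v=∞: 59334 > 0 and -5394 < 0  ⇒  (a,b)_∞ = +1.
v=5: a=5^8·(≡4), b=5^6·(≡1) mod 5; (4|5)=+1, (1|5)=+1; (−1)^{8·6·2}·(+1)^6·(+1)^8 = +1.
v=11: a=11^3·(≡1), b=11^2·(≡6) mod 11; (1|11)=+1, (6|11)=-1; (−1)^{3·2·5}·(+1)^2·(-1)^3 = -1.
v=2: v_2(a)=-17, v_2(b)=-11; units ≡ 3, 7 (mod 8); ε·ε+αω+βω = 1·1+-17·0+-11·1 ≡ 0  ⇒  (a,b)_2 = +1.
v=29: a=29^1·(≡5), b=29^1·(≡18) mod 29; (5|29)=+1, (18|29)=-1; (−1)^{1·1·14}·(+1)^1·(-1)^1 = -1.
v=7: a=7^-4·(≡2), b=7^-4·(≡5) mod 7; (2|7)=+1, (5|7)=-1; (−1)^{-4·-4·3}·(+1)^-4·(-1)^-4 = +1.
v=31: a=31^1·(≡24), b=31^1·(≡15) mod 31; (24|31)=-1, (15|31)=-1; (−1)^{1·1·15}·(-1)^1·(-1)^1 = -1.
v=3: a=3^-5·(≡2), b=3^-3·(≡2) mod 3; (2|3)=-1, (2|3)=-1; (−1)^{-5·-3·1}·(-1)^-3·(-1)^-5 = -1.
|Ram(59334, -5394)| = 4, even; anisotropic at {3, 11, 29, 31}.

[3, 11, 29, 31]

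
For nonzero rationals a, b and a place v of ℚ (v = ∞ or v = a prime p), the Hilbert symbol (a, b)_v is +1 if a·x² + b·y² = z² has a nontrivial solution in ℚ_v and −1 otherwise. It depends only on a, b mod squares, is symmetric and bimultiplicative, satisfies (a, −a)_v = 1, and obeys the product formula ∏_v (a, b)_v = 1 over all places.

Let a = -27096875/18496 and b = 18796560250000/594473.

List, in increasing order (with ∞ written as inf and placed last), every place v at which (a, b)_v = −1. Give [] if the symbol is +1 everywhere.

(a, b) ≡ (-43355, 17) mod (ℚ^×)²; places V = {2, 5, 11, 13, 17, 23, 29, ∞}.
(a,b)_17: α=-2, u≡12; β=-3, v≡16 (mod 17); (12|17)=-1, (16|17)=+1; sign (−1)^0·-1^-3·+1^-2 = -1.
(a,b)_29: α=1, u≡4; β=2, v≡27 (mod 29); (4|29)=+1, (27|29)=-1; sign (−1)^0·+1^2·-1^1 = -1.
(a,b)_13: α=1, u≡11; β=2, v≡12 (mod 13); (11|13)=-1, (12|13)=+1; sign (−1)^0·-1^2·+1^1 = +1.
(a,b)_11: α=0, u≡6; β=-2, v≡7 (mod 11); (6|11)=-1, (7|11)=-1; sign (−1)^0·-1^-2·-1^0 = +1.
(a,b)_5: α=5, u≡4; β=6, v≡2 (mod 5); (4|5)=+1, (2|5)=-1; sign (−1)^0·+1^6·-1^5 = -1.
(a,b)_∞: sgn(-43355)=−, sgn(17)=+, so +1.
(a,b)_2: α=-6, β=4; u≡5, v≡1 (mod 8); ε(u)ε(v)=0·0, αω(v)=-6·0, βω(u)=4·1; sum ≡ 0  ⇒  +1.
(a,b)_23: α=1, u≡1; β=2, v≡15 (mod 23); (1|23)=+1, (15|23)=-1; sign (−1)^0·+1^2·-1^1 = -1.
|Ram(-43355, 17)| = 4, even; anisotropic at {5, 17, 23, 29}.

[5, 17, 23, 29]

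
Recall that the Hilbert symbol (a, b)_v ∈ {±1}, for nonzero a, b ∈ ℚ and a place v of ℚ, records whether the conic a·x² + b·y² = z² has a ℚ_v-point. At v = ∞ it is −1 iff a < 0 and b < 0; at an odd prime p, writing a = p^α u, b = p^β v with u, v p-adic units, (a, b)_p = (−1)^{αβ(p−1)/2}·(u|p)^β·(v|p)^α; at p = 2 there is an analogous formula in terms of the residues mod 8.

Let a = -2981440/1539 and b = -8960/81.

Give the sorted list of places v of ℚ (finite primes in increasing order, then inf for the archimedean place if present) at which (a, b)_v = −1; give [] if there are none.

[19, inf]

Mod squares: a ≡ -7315, b ≡ -35. Check v ∈ {∞, 2, 3, 5, 7, 11, 19}.
v=19: a=19^-1·(≡8), b=19^0·(≡13) mod 19; (8|19)=-1, (13|19)=-1; (−1)^{-1·0·9}·(-1)^0·(-1)^-1 = -1.
v=∞: -7315 < 0 and -35 < 0  ⇒  (a,b)_∞ = -1.
v=7: a=7^1·(≡5), b=7^1·(≡2) mod 7; (5|7)=-1, (2|7)=+1; (−1)^{1·1·3}·(-1)^1·(+1)^1 = +1.
v=2: v_2(a)=6, v_2(b)=8; units ≡ 5, 5 (mod 8); ε·ε+αω+βω = 0·0+6·1+8·1 ≡ 0  ⇒  (a,b)_2 = +1.
v=3: a=3^-4·(≡2), b=3^-4·(≡1) mod 3; (2|3)=-1, (1|3)=+1; (−1)^{-4·-4·1}·(-1)^-4·(+1)^-4 = +1.
v=11: a=11^3·(≡7), b=11^0·(≡4) mod 11; (7|11)=-1, (4|11)=+1; (−1)^{3·0·5}·(-1)^0·(+1)^3 = +1.
v=5: a=5^1·(≡3), b=5^1·(≡3) mod 5; (3|5)=-1, (3|5)=-1; (−1)^{1·1·2}·(-1)^1·(-1)^1 = +1.
Ram(-7315, -35) = {19, ∞}; no ℚ_19-point on the conic.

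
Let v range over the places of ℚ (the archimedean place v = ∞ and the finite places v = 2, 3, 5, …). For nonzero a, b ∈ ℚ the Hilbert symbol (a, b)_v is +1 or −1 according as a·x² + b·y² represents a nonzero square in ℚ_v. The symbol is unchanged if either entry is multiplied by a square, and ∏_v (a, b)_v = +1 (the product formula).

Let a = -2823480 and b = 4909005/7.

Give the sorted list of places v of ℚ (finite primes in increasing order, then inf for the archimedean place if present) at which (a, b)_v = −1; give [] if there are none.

[2, 5, 7, 23]

(a, b) ≡ (-78430, 424235) mod (ℚ^×)²; places V = {2, 3, 5, 7, 11, 17, 23, 31, ∞}.
(a,b)_3: α=2, u≡2; β=4, v≡2 (mod 3); (2|3)=-1, (2|3)=-1; sign (−1)^0·-1^4·-1^2 = +1.
(a,b)_31: α=1, u≡29; β=1, v≡1 (mod 31); (29|31)=-1, (1|31)=+1; sign (−1)^1·-1^1·+1^1 = +1.
(a,b)_7: α=0, u≡5; β=-1, v≡3 (mod 7); (5|7)=-1, (3|7)=-1; sign (−1)^0·-1^-1·-1^0 = -1.
(a,b)_5: α=1, u≡4; β=1, v≡3 (mod 5); (4|5)=+1, (3|5)=-1; sign (−1)^0·+1^1·-1^1 = -1.
(a,b)_∞: sgn(-78430)=−, sgn(424235)=+, so +1.
(a,b)_2: α=3, β=0; u≡1, v≡3 (mod 8); ε(u)ε(v)=0·1, αω(v)=3·1, βω(u)=0·0; sum ≡ 1  ⇒  -1.
(a,b)_11: α=1, u≡5; β=0, v≡5 (mod 11); (5|11)=+1, (5|11)=+1; sign (−1)^0·+1^0·+1^1 = +1.
(a,b)_23: α=1, u≡14; β=1, v≡19 (mod 23); (14|23)=-1, (19|23)=-1; sign (−1)^1·-1^1·-1^1 = -1.
(a,b)_17: α=0, u≡16; β=1, v≡15 (mod 17); (16|17)=+1, (15|17)=+1; sign (−1)^0·+1^1·+1^0 = +1.
(-78430, 424235 / ℚ) ramifies at {2, 5, 7, 23}: a division algebra.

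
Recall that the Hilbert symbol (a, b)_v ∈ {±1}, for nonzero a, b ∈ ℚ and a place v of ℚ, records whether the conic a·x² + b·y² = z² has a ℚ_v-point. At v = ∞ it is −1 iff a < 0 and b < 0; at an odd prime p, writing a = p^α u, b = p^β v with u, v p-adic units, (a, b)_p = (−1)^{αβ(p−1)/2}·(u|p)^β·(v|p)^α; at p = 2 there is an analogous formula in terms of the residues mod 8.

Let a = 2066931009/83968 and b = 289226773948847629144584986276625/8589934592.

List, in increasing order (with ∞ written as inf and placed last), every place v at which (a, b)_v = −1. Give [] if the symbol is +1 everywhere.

[5, 11, 17, 23, 37, 41]

(a, b) ≡ (659362, 479002370) mod (ℚ^×)²; places V = {2, 3, 5, 7, 11, 13, 17, 23, 29, 37, 41, 43, ∞}.
(a,b)_13: α=4, u≡11; β=8, v≡2 (mod 13); (11|13)=-1, (2|13)=-1; sign (−1)^0·-1^8·-1^4 = +1.
(a,b)_29: α=0, u≡18; β=2, v≡2 (mod 29); (18|29)=-1, (2|29)=-1; sign (−1)^0·-1^2·-1^0 = +1.
(a,b)_∞: sgn(659362)=+, sgn(479002370)=+, so +1.
(a,b)_17: α=1, u≡15; β=3, v≡3 (mod 17); (15|17)=+1, (3|17)=-1; sign (−1)^0·+1^3·-1^1 = -1.
(a,b)_2: α=-11, β=-33; u≡1, v≡1 (mod 8); ε(u)ε(v)=0·0, αω(v)=-11·0, βω(u)=-33·0; sum ≡ 0  ⇒  +1.
(a,b)_41: α=-1, u≡32; β=0, v≡7 (mod 41); (32|41)=+1, (7|41)=-1; sign (−1)^0·+1^0·-1^-1 = -1.
(a,b)_3: α=2, u≡1; β=2, v≡2 (mod 3); (1|3)=+1, (2|3)=-1; sign (−1)^0·+1^2·-1^2 = +1.
(a,b)_5: α=0, u≡3; β=3, v≡4 (mod 5); (3|5)=-1, (4|5)=+1; sign (−1)^0·-1^3·+1^0 = -1.
(a,b)_7: α=0, u≡1; β=1, v≡2 (mod 7); (1|7)=+1, (2|7)=+1; sign (−1)^0·+1^1·+1^0 = +1.
(a,b)_37: α=0, u≡8; β=1, v≡15 (mod 37); (8|37)=-1, (15|37)=-1; sign (−1)^0·-1^1·-1^0 = -1.
(a,b)_23: α=0, u≡11; β=1, v≡6 (mod 23); (11|23)=-1, (6|23)=+1; sign (−1)^0·-1^1·+1^0 = -1.
(a,b)_43: α=1, u≡42; β=3, v≡36 (mod 43); (42|43)=-1, (36|43)=+1; sign (−1)^1·-1^3·+1^1 = +1.
(a,b)_11: α=1, u≡1; β=5, v≡3 (mod 11); (1|11)=+1, (3|11)=+1; sign (−1)^1·+1^5·+1^1 = -1.
|Ram(659362, 479002370)| = 6, even; anisotropic at {5, 11, 17, 23, 37, 41}.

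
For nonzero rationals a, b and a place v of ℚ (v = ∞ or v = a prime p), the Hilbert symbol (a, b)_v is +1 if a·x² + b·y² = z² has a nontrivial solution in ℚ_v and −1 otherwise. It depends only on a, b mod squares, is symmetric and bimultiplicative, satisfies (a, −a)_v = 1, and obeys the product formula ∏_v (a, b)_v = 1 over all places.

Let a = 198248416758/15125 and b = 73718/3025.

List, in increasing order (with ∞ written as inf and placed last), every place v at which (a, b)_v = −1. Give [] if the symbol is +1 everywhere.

[5, 17]

(a, b) ≡ (1414910, 73718) mod (ℚ^×)²; places V = {2, 3, 5, 7, 11, 17, 29, 31, 41, ∞}.
(a,b)_29: α=1, u≡14; β=1, v≡15 (mod 29); (14|29)=-1, (15|29)=-1; sign (−1)^0·-1^1·-1^1 = +1.
(a,b)_3: α=6, u≡2; β=0, v≡2 (mod 3); (2|3)=-1, (2|3)=-1; sign (−1)^0·-1^0·-1^6 = +1.
(a,b)_31: α=2, u≡8; β=1, v≡15 (mod 31); (8|31)=+1, (15|31)=-1; sign (−1)^0·+1^1·-1^2 = +1.
(a,b)_5: α=-3, u≡3; β=-2, v≡3 (mod 5); (3|5)=-1, (3|5)=-1; sign (−1)^0·-1^-2·-1^-3 = -1.
(a,b)_7: α=1, u≡6; β=0, v≡1 (mod 7); (6|7)=-1, (1|7)=+1; sign (−1)^0·-1^0·+1^1 = +1.
(a,b)_11: α=-2, u≡10; β=-2, v≡6 (mod 11); (10|11)=-1, (6|11)=-1; sign (−1)^0·-1^-2·-1^-2 = +1.
(a,b)_2: α=1, β=1; u≡7, v≡3 (mod 8); ε(u)ε(v)=1·1, αω(v)=1·1, βω(u)=1·0; sum ≡ 0  ⇒  +1.
(a,b)_17: α=1, u≡4; β=0, v≡11 (mod 17); (4|17)=+1, (11|17)=-1; sign (−1)^0·+1^0·-1^1 = -1.
(a,b)_∞: sgn(1414910)=+, sgn(73718)=+, so +1.
(a,b)_41: α=1, u≡34; β=1, v≡28 (mod 41); (34|41)=-1, (28|41)=-1; sign (−1)^0·-1^1·-1^1 = +1.
(1414910, 73718 / ℚ) ramifies at {5, 17}: a division algebra.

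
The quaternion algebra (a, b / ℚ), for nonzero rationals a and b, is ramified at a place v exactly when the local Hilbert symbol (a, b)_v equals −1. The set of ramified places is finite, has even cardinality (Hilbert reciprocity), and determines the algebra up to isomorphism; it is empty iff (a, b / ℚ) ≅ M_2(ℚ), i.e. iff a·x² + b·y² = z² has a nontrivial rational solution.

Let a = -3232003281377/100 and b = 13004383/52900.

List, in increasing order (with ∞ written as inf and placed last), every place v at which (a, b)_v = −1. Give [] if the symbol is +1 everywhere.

(a, b) ≡ (-4569617, 7) mod (ℚ^×)²; places V = {2, 5, 7, 13, 17, 23, 29, 31, 47, ∞}.
(a,b)_29: α=5, u≡1; β=2, v≡16 (mod 29); (1|29)=+1, (16|29)=+1; sign (−1)^0·+1^2·+1^5 = +1.
(a,b)_31: α=1, u≡22; β=0, v≡16 (mod 31); (22|31)=-1, (16|31)=+1; sign (−1)^0·-1^0·+1^1 = +1.
(a,b)_13: α=1, u≡8; β=0, v≡5 (mod 13); (8|13)=-1, (5|13)=-1; sign (−1)^0·-1^0·-1^1 = -1.
(a,b)_17: α=1, u≡6; β=0, v≡14 (mod 17); (6|17)=-1, (14|17)=-1; sign (−1)^0·-1^0·-1^1 = -1.
(a,b)_23: α=1, u≡18; β=-2, v≡20 (mod 23); (18|23)=+1, (20|23)=-1; sign (−1)^0·+1^-2·-1^1 = -1.
(a,b)_47: α=0, u≡13; β=2, v≡8 (mod 47); (13|47)=-1, (8|47)=+1; sign (−1)^0·-1^2·+1^0 = +1.
(a,b)_2: α=-2, β=-2; u≡7, v≡7 (mod 8); ε(u)ε(v)=1·1, αω(v)=-2·0, βω(u)=-2·0; sum ≡ 1  ⇒  -1.
(a,b)_7: α=0, u≡2; β=1, v≡4 (mod 7); (2|7)=+1, (4|7)=+1; sign (−1)^0·+1^1·+1^0 = +1.
(a,b)_5: α=-2, u≡2; β=-2, v≡3 (mod 5); (2|5)=-1, (3|5)=-1; sign (−1)^0·-1^-2·-1^-2 = +1.
(a,b)_∞: sgn(-4569617)=−, sgn(7)=+, so +1.
Ram(-4569617, 7) = {2, 13, 17, 23}; no ℚ_2-point on the conic.

[2, 13, 17, 23]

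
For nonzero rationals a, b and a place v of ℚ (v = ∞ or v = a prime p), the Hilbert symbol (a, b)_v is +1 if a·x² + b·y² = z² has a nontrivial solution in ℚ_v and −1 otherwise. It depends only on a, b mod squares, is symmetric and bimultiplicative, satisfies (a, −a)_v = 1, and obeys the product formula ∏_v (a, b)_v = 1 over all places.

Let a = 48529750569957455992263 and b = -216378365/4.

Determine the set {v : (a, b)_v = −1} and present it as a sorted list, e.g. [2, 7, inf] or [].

(a, b) ≡ (15675863, -4415885) mod (ℚ^×)²; places V = {2, 3, 5, 7, 19, 23, 29, 31, 43, 47, 53, ∞}.
(a,b)_7: α=3, u≡2; β=2, v≡4 (mod 7); (2|7)=+1, (4|7)=+1; sign (−1)^0·+1^2·+1^3 = +1.
(a,b)_31: α=1, u≡14; β=0, v≡29 (mod 31); (14|31)=+1, (29|31)=-1; sign (−1)^0·+1^0·-1^1 = -1.
(a,b)_∞: sgn(15675863)=+, sgn(-4415885)=−, so +1.
(a,b)_2: α=0, β=-2; u≡7, v≡3 (mod 8); ε(u)ε(v)=1·1, αω(v)=0·1, βω(u)=-2·0; sum ≡ 1  ⇒  -1.
(a,b)_19: α=2, u≡15; β=1, v≡14 (mod 19); (15|19)=-1, (14|19)=-1; sign (−1)^0·-1^1·-1^2 = -1.
(a,b)_3: α=4, u≡2; β=0, v≡1 (mod 3); (2|3)=-1, (1|3)=+1; sign (−1)^0·-1^0·+1^4 = +1.
(a,b)_5: α=0, u≡3; β=1, v≡3 (mod 5); (3|5)=-1, (3|5)=-1; sign (−1)^0·-1^1·-1^0 = -1.
(a,b)_43: α=2, u≡41; β=1, v≡5 (mod 43); (41|43)=+1, (5|43)=-1; sign (−1)^0·+1^1·-1^2 = +1.
(a,b)_53: α=1, u≡20; β=0, v≡31 (mod 53); (20|53)=-1, (31|53)=-1; sign (−1)^0·-1^0·-1^1 = -1.
(a,b)_23: α=2, u≡8; β=1, v≡1 (mod 23); (8|23)=+1, (1|23)=+1; sign (−1)^0·+1^1·+1^2 = +1.
(a,b)_47: α=3, u≡12; β=1, v≡46 (mod 47); (12|47)=+1, (46|47)=-1; sign (−1)^1·+1^1·-1^3 = +1.
(a,b)_29: α=1, u≡28; β=0, v≡15 (mod 29); (28|29)=+1, (15|29)=-1; sign (−1)^0·+1^0·-1^1 = -1.
|Ram(15675863, -4415885)| = 6, even; anisotropic at {2, 5, 19, 29, 31, 53}.

[2, 5, 19, 29, 31, 53]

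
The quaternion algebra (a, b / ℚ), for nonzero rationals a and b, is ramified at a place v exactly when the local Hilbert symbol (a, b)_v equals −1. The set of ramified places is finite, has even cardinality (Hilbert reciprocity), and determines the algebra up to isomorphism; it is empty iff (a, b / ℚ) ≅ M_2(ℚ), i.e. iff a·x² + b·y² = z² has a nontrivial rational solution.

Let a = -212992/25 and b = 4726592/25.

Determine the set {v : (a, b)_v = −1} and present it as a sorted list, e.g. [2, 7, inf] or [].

[13, 23]

Mod squares: a ≡ -13, b ≡ 437. Check v ∈ {∞, 2, 5, 13, 19, 23}.
v=13: a=13^1·(≡4), b=13^2·(≡8) mod 13; (4|13)=+1, (8|13)=-1; (−1)^{1·2·6}·(+1)^2·(-1)^1 = -1.
v=19: a=19^0·(≡6), b=19^1·(≡16) mod 19; (6|19)=+1, (16|19)=+1; (−1)^{0·1·9}·(+1)^1·(+1)^0 = +1.
v=∞: -13 < 0 and 437 > 0  ⇒  (a,b)_∞ = +1.
v=23: a=23^0·(≡17), b=23^1·(≡11) mod 23; (17|23)=-1, (11|23)=-1; (−1)^{0·1·11}·(-1)^1·(-1)^0 = -1.
v=5: a=5^-2·(≡3), b=5^-2·(≡2) mod 5; (3|5)=-1, (2|5)=-1; (−1)^{-2·-2·2}·(-1)^-2·(-1)^-2 = +1.
v=2: v_2(a)=14, v_2(b)=6; units ≡ 3, 5 (mod 8); ε·ε+αω+βω = 1·0+14·1+6·1 ≡ 0  ⇒  (a,b)_2 = +1.
|Ram(-13, 437)| = 2, even; anisotropic at {13, 23}.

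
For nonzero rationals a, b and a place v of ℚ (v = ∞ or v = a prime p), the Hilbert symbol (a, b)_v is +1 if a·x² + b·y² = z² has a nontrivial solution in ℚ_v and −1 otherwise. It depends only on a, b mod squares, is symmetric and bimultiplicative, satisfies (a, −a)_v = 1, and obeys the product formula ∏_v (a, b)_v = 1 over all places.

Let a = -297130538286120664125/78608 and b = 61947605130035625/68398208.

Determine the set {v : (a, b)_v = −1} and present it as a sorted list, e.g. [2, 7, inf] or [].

[2, 11]

Mod squares: a ≡ -2805, b ≡ 546. Check v ∈ {∞, 2, 3, 5, 7, 11, 13, 17, 19, 31, 43}.
v=31: a=31^6·(≡5), b=31^4·(≡28) mod 31; (5|31)=+1, (28|31)=+1; (−1)^{6·4·15}·(+1)^4·(+1)^6 = +1.
v=13: a=13^2·(≡9), b=13^1·(≡9) mod 13; (9|13)=+1, (9|13)=+1; (−1)^{2·1·6}·(+1)^1·(+1)^2 = +1.
v=19: a=19^0·(≡4), b=19^2·(≡3) mod 19; (4|19)=+1, (3|19)=-1; (−1)^{0·2·9}·(+1)^2·(-1)^0 = +1.
v=17: a=17^-3·(≡12), b=17^-2·(≡2) mod 17; (12|17)=-1, (2|17)=+1; (−1)^{-3·-2·8}·(-1)^-2·(+1)^-3 = +1.
v=5: a=5^3·(≡4), b=5^4·(≡4) mod 5; (4|5)=+1, (4|5)=+1; (−1)^{3·4·2}·(+1)^4·(+1)^3 = +1.
v=2: v_2(a)=-4, v_2(b)=-7; units ≡ 3, 1 (mod 8); ε·ε+αω+βω = 1·0+-4·0+-7·1 ≡ 1  ⇒  (a,b)_2 = -1.
v=7: a=7^2·(≡1), b=7^1·(≡2) mod 7; (1|7)=+1, (2|7)=+1; (−1)^{2·1·3}·(+1)^1·(+1)^2 = +1.
v=43: a=43^0·(≡12), b=43^-2·(≡12) mod 43; (12|43)=-1, (12|43)=-1; (−1)^{0·-2·21}·(-1)^-2·(-1)^0 = +1.
v=∞: -2805 < 0 and 546 > 0  ⇒  (a,b)_∞ = +1.
v=3: a=3^5·(≡1), b=3^3·(≡2) mod 3; (1|3)=+1, (2|3)=-1; (−1)^{5·3·1}·(+1)^3·(-1)^5 = +1.
v=11: a=11^3·(≡3), b=11^2·(≡8) mod 11; (3|11)=+1, (8|11)=-1; (−1)^{3·2·5}·(+1)^2·(-1)^3 = -1.
|Ram(-2805, 546)| = 2, even; anisotropic at {2, 11}.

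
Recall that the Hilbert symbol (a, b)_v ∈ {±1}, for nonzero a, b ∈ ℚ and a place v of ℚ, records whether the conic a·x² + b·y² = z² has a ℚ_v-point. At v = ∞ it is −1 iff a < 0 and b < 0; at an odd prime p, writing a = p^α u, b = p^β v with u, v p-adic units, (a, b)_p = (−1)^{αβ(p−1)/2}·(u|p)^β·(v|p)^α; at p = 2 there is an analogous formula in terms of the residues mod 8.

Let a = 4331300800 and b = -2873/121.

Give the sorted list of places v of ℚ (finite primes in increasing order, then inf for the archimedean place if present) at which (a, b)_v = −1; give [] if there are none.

[2, 17, 19, 29]

(a, b) ≡ (9367, -17) mod (ℚ^×)²; places V = {2, 5, 11, 13, 17, 19, 29, ∞}.
(a,b)_11: α=0, u≡2; β=-2, v≡9 (mod 11); (2|11)=-1, (9|11)=+1; sign (−1)^0·-1^-2·+1^0 = +1.
(a,b)_29: α=1, u≡9; β=0, v≡17 (mod 29); (9|29)=+1, (17|29)=-1; sign (−1)^0·+1^0·-1^1 = -1.
(a,b)_13: α=0, u≡8; β=2, v≡12 (mod 13); (8|13)=-1, (12|13)=+1; sign (−1)^0·-1^2·+1^0 = +1.
(a,b)_19: α=1, u≡3; β=0, v≡13 (mod 19); (3|19)=-1, (13|19)=-1; sign (−1)^0·-1^0·-1^1 = -1.
(a,b)_∞: sgn(9367)=+, sgn(-17)=−, so +1.
(a,b)_17: α=3, u≡14; β=1, v≡9 (mod 17); (14|17)=-1, (9|17)=+1; sign (−1)^0·-1^1·+1^3 = -1.
(a,b)_5: α=2, u≡2; β=0, v≡2 (mod 5); (2|5)=-1, (2|5)=-1; sign (−1)^0·-1^0·-1^2 = +1.
(a,b)_2: α=6, β=0; u≡7, v≡7 (mod 8); ε(u)ε(v)=1·1, αω(v)=6·0, βω(u)=0·0; sum ≡ 1  ⇒  -1.
Ram(9367, -17) = {2, 17, 19, 29}; no ℚ_2-point on the conic.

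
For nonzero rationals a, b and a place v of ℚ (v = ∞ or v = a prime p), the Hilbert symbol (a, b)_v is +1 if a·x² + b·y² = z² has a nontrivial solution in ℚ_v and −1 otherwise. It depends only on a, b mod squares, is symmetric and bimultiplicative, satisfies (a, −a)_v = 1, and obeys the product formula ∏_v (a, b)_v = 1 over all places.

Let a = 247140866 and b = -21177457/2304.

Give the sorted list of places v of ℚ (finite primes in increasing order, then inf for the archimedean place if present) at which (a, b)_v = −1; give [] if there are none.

[19, 41]

(a, b) ≡ (247140866, -817) mod (ℚ^×)²; places V = {2, 3, 7, 17, 19, 23, 31, 41, 43, ∞}.
(a,b)_19: α=1, u≡14; β=1, v≡14 (mod 19); (14|19)=-1, (14|19)=-1; sign (−1)^1·-1^1·-1^1 = -1.
(a,b)_17: α=1, u≡12; β=0, v≡8 (mod 17); (12|17)=-1, (8|17)=+1; sign (−1)^0·-1^0·+1^1 = +1.
(a,b)_41: α=1, u≡6; β=0, v≡29 (mod 41); (6|41)=-1, (29|41)=-1; sign (−1)^0·-1^0·-1^1 = -1.
(a,b)_3: α=0, u≡2; β=-2, v≡2 (mod 3); (2|3)=-1, (2|3)=-1; sign (−1)^0·-1^-2·-1^0 = +1.
(a,b)_∞: sgn(247140866)=+, sgn(-817)=−, so +1.
(a,b)_2: α=1, β=-8; u≡1, v≡7 (mod 8); ε(u)ε(v)=0·1, αω(v)=1·0, βω(u)=-8·0; sum ≡ 0  ⇒  +1.
(a,b)_7: α=1, u≡1; β=2, v≡1 (mod 7); (1|7)=+1, (1|7)=+1; sign (−1)^0·+1^2·+1^1 = +1.
(a,b)_43: α=1, u≡39; β=1, v≡25 (mod 43); (39|43)=-1, (25|43)=+1; sign (−1)^1·-1^1·+1^1 = +1.
(a,b)_23: α=0, u≡1; β=2, v≡14 (mod 23); (1|23)=+1, (14|23)=-1; sign (−1)^0·+1^2·-1^0 = +1.
(a,b)_31: α=1, u≡16; β=0, v≡10 (mod 31); (16|31)=+1, (10|31)=+1; sign (−1)^0·+1^0·+1^1 = +1.
Ram(247140866, -817) = {19, 41}; no ℚ_19-point on the conic.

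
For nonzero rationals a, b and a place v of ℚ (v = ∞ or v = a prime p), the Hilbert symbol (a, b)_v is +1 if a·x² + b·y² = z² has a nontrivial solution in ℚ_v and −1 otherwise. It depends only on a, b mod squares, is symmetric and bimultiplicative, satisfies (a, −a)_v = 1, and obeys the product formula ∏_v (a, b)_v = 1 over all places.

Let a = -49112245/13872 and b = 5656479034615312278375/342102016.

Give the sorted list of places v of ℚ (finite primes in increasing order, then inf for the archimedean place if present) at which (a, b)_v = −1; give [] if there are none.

(a, b) ≡ (-2415, 15015) mod (ℚ^×)²; places V = {2, 3, 5, 7, 11, 13, 17, 19, 23, 29, ∞}.
(a,b)_2: α=-4, β=-12; u≡1, v≡7 (mod 8); ε(u)ε(v)=0·1, αω(v)=-4·0, βω(u)=-12·0; sum ≡ 0  ⇒  +1.
(a,b)_7: α=1, u≡6; β=1, v≡3 (mod 7); (6|7)=-1, (3|7)=-1; sign (−1)^1·-1^1·-1^1 = -1.
(a,b)_3: α=-1, u≡2; β=5, v≡1 (mod 3); (2|3)=-1, (1|3)=+1; sign (−1)^1·-1^5·+1^-1 = +1.
(a,b)_∞: sgn(-2415)=−, sgn(15015)=+, so +1.
(a,b)_19: α=2, u≡7; β=0, v≡17 (mod 19); (7|19)=+1, (17|19)=+1; sign (−1)^0·+1^0·+1^2 = +1.
(a,b)_29: α=0, u≡27; β=2, v≡9 (mod 29); (27|29)=-1, (9|29)=+1; sign (−1)^0·-1^2·+1^0 = +1.
(a,b)_13: α=2, u≡10; β=5, v≡6 (mod 13); (10|13)=+1, (6|13)=-1; sign (−1)^0·+1^5·-1^2 = +1.
(a,b)_17: α=-2, u≡9; β=-4, v≡15 (mod 17); (9|17)=+1, (15|17)=+1; sign (−1)^0·+1^-4·+1^-2 = +1.
(a,b)_5: α=1, u≡3; β=3, v≡2 (mod 5); (3|5)=-1, (2|5)=-1; sign (−1)^0·-1^3·-1^1 = +1.
(a,b)_11: α=0, u≡5; β=5, v≡1 (mod 11); (5|11)=+1, (1|11)=+1; sign (−1)^0·+1^5·+1^0 = +1.
(a,b)_23: α=1, u≡17; β=2, v≡10 (mod 23); (17|23)=-1, (10|23)=-1; sign (−1)^0·-1^2·-1^1 = -1.
Ram(-2415, 15015) = {7, 23}; no ℚ_7-point on the conic.

[7, 23]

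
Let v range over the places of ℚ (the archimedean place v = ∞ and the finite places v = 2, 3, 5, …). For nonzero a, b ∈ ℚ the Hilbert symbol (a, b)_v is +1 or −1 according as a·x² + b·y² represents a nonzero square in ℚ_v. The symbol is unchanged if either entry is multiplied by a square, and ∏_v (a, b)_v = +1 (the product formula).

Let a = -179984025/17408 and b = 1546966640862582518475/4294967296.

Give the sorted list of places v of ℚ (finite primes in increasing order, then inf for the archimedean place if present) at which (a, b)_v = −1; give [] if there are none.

[2, 3, 43, 53]

Mod squares: a ≡ -1510977, b ≡ 51. Check v ∈ {∞, 2, 3, 5, 13, 17, 43, 53}.
v=53: a=53^1·(≡33), b=53^2·(≡33) mod 53; (33|53)=-1, (33|53)=-1; (−1)^{1·2·26}·(-1)^2·(-1)^1 = -1.
v=3: a=3^5·(≡2), b=3^15·(≡2) mod 3; (2|3)=-1, (2|3)=-1; (−1)^{5·15·1}·(-1)^15·(-1)^5 = -1.
v=17: a=17^-1·(≡6), b=17^3·(≡3) mod 17; (6|17)=-1, (3|17)=-1; (−1)^{-1·3·8}·(-1)^3·(-1)^-1 = +1.
v=∞: -1510977 < 0 and 51 > 0  ⇒  (a,b)_∞ = +1.
v=13: a=13^1·(≡10), b=13^2·(≡9) mod 13; (10|13)=+1, (9|13)=+1; (−1)^{1·2·6}·(+1)^2·(+1)^1 = +1.
v=2: v_2(a)=-10, v_2(b)=-32; units ≡ 7, 3 (mod 8); ε·ε+αω+βω = 1·1+-10·1+-32·0 ≡ 1  ⇒  (a,b)_2 = -1.
v=5: a=5^2·(≡3), b=5^2·(≡4) mod 5; (3|5)=-1, (4|5)=+1; (−1)^{2·2·2}·(-1)^2·(+1)^2 = +1.
v=43: a=43^1·(≡14), b=43^2·(≡18) mod 43; (14|43)=+1, (18|43)=-1; (−1)^{1·2·21}·(+1)^2·(-1)^1 = -1.
Ram(-1510977, 51) = {2, 3, 43, 53}; no ℚ_2-point on the conic.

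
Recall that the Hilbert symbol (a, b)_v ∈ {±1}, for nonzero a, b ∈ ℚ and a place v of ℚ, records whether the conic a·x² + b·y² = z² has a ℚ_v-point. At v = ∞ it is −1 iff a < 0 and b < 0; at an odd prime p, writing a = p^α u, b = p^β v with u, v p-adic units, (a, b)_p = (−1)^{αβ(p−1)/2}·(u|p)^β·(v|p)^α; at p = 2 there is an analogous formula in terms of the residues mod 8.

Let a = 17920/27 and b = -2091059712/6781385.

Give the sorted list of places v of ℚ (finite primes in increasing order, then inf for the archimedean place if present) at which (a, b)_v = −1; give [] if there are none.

[2, 5, 7, 13]

(a, b) ≡ (210, -2730) mod (ℚ^×)²; places V = {2, 3, 5, 7, 13, 17, 19, ∞}.
(a,b)_∞: sgn(210)=+, sgn(-2730)=−, so +1.
(a,b)_13: α=0, u≡6; β=-1, v≡11 (mod 13); (6|13)=-1, (11|13)=-1; sign (−1)^0·-1^-1·-1^0 = -1.
(a,b)_5: α=1, u≡2; β=-1, v≡4 (mod 5); (2|5)=-1, (4|5)=+1; sign (−1)^0·-1^-1·+1^1 = -1.
(a,b)_2: α=9, β=9; u≡1, v≡3 (mod 8); ε(u)ε(v)=0·1, αω(v)=9·1, βω(u)=9·0; sum ≡ 1  ⇒  -1.
(a,b)_19: α=0, u≡17; β=-2, v≡1 (mod 19); (17|19)=+1, (1|19)=+1; sign (−1)^0·+1^-2·+1^0 = +1.
(a,b)_3: α=-3, u≡1; β=5, v≡2 (mod 3); (1|3)=+1, (2|3)=-1; sign (−1)^1·+1^5·-1^-3 = +1.
(a,b)_7: α=1, u≡2; β=5, v≡1 (mod 7); (2|7)=+1, (1|7)=+1; sign (−1)^1·+1^5·+1^1 = -1.
(a,b)_17: α=0, u≡7; β=-2, v≡12 (mod 17); (7|17)=-1, (12|17)=-1; sign (−1)^0·-1^-2·-1^0 = +1.
(210, -2730 / ℚ) ramifies at {2, 5, 7, 13}: a division algebra.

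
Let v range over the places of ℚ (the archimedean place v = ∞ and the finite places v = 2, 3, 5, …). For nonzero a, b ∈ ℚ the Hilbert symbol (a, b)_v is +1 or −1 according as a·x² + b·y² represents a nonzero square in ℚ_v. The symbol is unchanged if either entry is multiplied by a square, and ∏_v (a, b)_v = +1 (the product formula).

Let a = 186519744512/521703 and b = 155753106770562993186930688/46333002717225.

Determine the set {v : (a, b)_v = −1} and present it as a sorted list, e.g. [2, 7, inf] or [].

Mod squares: a ≡ 232841, b ≡ 37. Check v ∈ {∞, 2, 3, 5, 7, 11, 13, 29, 31, 37}.
v=5: a=5^0·(≡4), b=5^-2·(≡2) mod 5; (4|5)=+1, (2|5)=-1; (−1)^{0·-2·2}·(+1)^-2·(-1)^0 = +1.
v=7: a=7^-3·(≡5), b=7^-10·(≡1) mod 7; (5|7)=-1, (1|7)=+1; (−1)^{-3·-10·3}·(-1)^-10·(+1)^-3 = +1.
v=∞: 232841 > 0 and 37 > 0  ⇒  (a,b)_∞ = +1.
v=37: a=37^3·(≡9), b=37^7·(≡4) mod 37; (9|37)=+1, (4|37)=+1; (−1)^{3·7·18}·(+1)^7·(+1)^3 = +1.
v=3: a=3^-2·(≡2), b=3^-8·(≡1) mod 3; (2|3)=-1, (1|3)=+1; (−1)^{-2·-8·1}·(-1)^-8·(+1)^-2 = +1.
v=13: a=13^-2·(≡6), b=13^0·(≡2) mod 13; (6|13)=-1, (2|13)=-1; (−1)^{-2·0·6}·(-1)^0·(-1)^-2 = +1.
v=31: a=31^1·(≡2), b=31^2·(≡17) mod 31; (2|31)=+1, (17|31)=-1; (−1)^{1·2·15}·(+1)^2·(-1)^1 = -1.
v=11: a=11^0·(≡4), b=11^2·(≡4) mod 11; (4|11)=+1, (4|11)=+1; (−1)^{0·2·5}·(+1)^2·(+1)^0 = +1.
v=2: v_2(a)=12, v_2(b)=24; units ≡ 1, 5 (mod 8); ε·ε+αω+βω = 0·0+12·1+24·0 ≡ 0  ⇒  (a,b)_2 = +1.
v=29: a=29^1·(≡20), b=29^2·(≡3) mod 29; (20|29)=+1, (3|29)=-1; (−1)^{1·2·14}·(+1)^2·(-1)^1 = -1.
|Ram(232841, 37)| = 2, even; anisotropic at {29, 31}.

[29, 31]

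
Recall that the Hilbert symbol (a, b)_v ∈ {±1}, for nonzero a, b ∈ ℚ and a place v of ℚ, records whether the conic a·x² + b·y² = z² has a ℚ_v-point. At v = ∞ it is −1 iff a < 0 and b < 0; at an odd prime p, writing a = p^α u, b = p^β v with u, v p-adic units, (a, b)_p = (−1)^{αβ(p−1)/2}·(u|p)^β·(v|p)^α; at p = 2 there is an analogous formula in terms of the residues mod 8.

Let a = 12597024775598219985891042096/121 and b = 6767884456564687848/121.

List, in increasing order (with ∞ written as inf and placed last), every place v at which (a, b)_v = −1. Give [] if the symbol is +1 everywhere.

[2, 3, 19, 43]

Mod squares: a ≡ 2451, b ≡ 1722. Check v ∈ {∞, 2, 3, 7, 11, 19, 29, 41, 43}.
v=11: a=11^-2·(≡4), b=11^-2·(≡7) mod 11; (4|11)=+1, (7|11)=-1; (−1)^{-2·-2·5}·(+1)^-2·(-1)^-2 = +1.
v=2: v_2(a)=4, v_2(b)=3; units ≡ 3, 5 (mod 8); ε·ε+αω+βω = 1·0+4·1+3·1 ≡ 1  ⇒  (a,b)_2 = -1.
v=19: a=19^3·(≡18), b=19^2·(≡10) mod 19; (18|19)=-1, (10|19)=-1; (−1)^{3·2·9}·(-1)^2·(-1)^3 = -1.
v=29: a=29^2·(≡21), b=29^2·(≡27) mod 29; (21|29)=-1, (27|29)=-1; (−1)^{2·2·14}·(-1)^2·(-1)^2 = +1.
v=∞: 2451 > 0 and 1722 > 0  ⇒  (a,b)_∞ = +1.
v=41: a=41^2·(≡21), b=41^1·(≡18) mod 41; (21|41)=+1, (18|41)=+1; (−1)^{2·1·20}·(+1)^1·(+1)^2 = +1.
v=7: a=7^8·(≡2), b=7^5·(≡1) mod 7; (2|7)=+1, (1|7)=+1; (−1)^{8·5·3}·(+1)^5·(+1)^8 = +1.
v=3: a=3^11·(≡1), b=3^7·(≡1) mod 3; (1|3)=+1, (1|3)=+1; (−1)^{11·7·1}·(+1)^7·(+1)^11 = -1.
v=43: a=43^3·(≡6), b=43^2·(≡7) mod 43; (6|43)=+1, (7|43)=-1; (−1)^{3·2·21}·(+1)^2·(-1)^3 = -1.
|Ram(2451, 1722)| = 4, even; anisotropic at {2, 3, 19, 43}.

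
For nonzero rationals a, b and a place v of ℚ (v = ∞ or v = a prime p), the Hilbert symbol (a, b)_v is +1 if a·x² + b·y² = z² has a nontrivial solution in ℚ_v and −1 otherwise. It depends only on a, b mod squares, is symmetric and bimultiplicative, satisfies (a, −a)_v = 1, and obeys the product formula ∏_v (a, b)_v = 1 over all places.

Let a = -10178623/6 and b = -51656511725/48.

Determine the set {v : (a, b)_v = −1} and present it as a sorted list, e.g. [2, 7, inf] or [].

(a, b) ≡ (-1482, -150423) mod (ℚ^×)²; places V = {2, 3, 5, 7, 13, 19, 29, ∞}.
(a,b)_∞: sgn(-1482)=−, sgn(-150423)=−, so -1.
(a,b)_19: α=1, u≡17; β=1, v≡9 (mod 19); (17|19)=+1, (9|19)=+1; sign (−1)^1·+1^1·+1^1 = -1.
(a,b)_2: α=-1, β=-4; u≡3, v≡1 (mod 8); ε(u)ε(v)=1·0, αω(v)=-1·0, βω(u)=-4·1; sum ≡ 0  ⇒  +1.
(a,b)_3: α=-1, u≡1; β=-1, v≡1 (mod 3); (1|3)=+1, (1|3)=+1; sign (−1)^1·+1^-1·+1^-1 = -1.
(a,b)_13: α=1, u≡1; β=1, v≡12 (mod 13); (1|13)=+1, (12|13)=+1; sign (−1)^0·+1^1·+1^1 = +1.
(a,b)_29: α=2, u≡8; β=3, v≡1 (mod 29); (8|29)=-1, (1|29)=+1; sign (−1)^0·-1^3·+1^2 = -1.
(a,b)_5: α=0, u≡2; β=2, v≡2 (mod 5); (2|5)=-1, (2|5)=-1; sign (−1)^0·-1^2·-1^0 = +1.
(a,b)_7: α=2, u≡2; β=3, v≡1 (mod 7); (2|7)=+1, (1|7)=+1; sign (−1)^0·+1^3·+1^2 = +1.
|Ram(-1482, -150423)| = 4, even; anisotropic at {3, 19, 29, ∞}.

[3, 19, 29, inf]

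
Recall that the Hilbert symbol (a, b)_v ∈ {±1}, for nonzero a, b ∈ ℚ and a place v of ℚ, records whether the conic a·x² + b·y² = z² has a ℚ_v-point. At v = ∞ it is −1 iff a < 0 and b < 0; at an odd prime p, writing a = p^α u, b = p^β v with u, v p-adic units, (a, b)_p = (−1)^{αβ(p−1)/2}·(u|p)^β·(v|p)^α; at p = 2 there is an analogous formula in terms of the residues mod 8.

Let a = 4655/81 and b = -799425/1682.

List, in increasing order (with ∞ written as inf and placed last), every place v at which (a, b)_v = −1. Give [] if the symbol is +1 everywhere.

(a, b) ≡ (95, -7106) mod (ℚ^×)²; places V = {2, 3, 5, 7, 11, 17, 19, 29, ∞}.
(a,b)_5: α=1, u≡1; β=2, v≡4 (mod 5); (1|5)=+1, (4|5)=+1; sign (−1)^0·+1^2·+1^1 = +1.
(a,b)_19: α=1, u≡11; β=1, v≡1 (mod 19); (11|19)=+1, (1|19)=+1; sign (−1)^1·+1^1·+1^1 = -1.
(a,b)_17: α=0, u≡5; β=1, v≡3 (mod 17); (5|17)=-1, (3|17)=-1; sign (−1)^0·-1^1·-1^0 = -1.
(a,b)_2: α=0, β=-1; u≡7, v≡7 (mod 8); ε(u)ε(v)=1·1, αω(v)=0·0, βω(u)=-1·0; sum ≡ 1  ⇒  -1.
(a,b)_7: α=2, u≡1; β=0, v≡5 (mod 7); (1|7)=+1, (5|7)=-1; sign (−1)^0·+1^0·-1^2 = +1.
(a,b)_∞: sgn(95)=+, sgn(-7106)=−, so +1.
(a,b)_3: α=-4, u≡2; β=2, v≡1 (mod 3); (2|3)=-1, (1|3)=+1; sign (−1)^0·-1^2·+1^-4 = +1.
(a,b)_11: α=0, u≡6; β=1, v≡9 (mod 11); (6|11)=-1, (9|11)=+1; sign (−1)^0·-1^1·+1^0 = -1.
(a,b)_29: α=0, u≡12; β=-2, v≡9 (mod 29); (12|29)=-1, (9|29)=+1; sign (−1)^0·-1^-2·+1^0 = +1.
|Ram(95, -7106)| = 4, even; anisotropic at {2, 11, 17, 19}.

[2, 11, 17, 19]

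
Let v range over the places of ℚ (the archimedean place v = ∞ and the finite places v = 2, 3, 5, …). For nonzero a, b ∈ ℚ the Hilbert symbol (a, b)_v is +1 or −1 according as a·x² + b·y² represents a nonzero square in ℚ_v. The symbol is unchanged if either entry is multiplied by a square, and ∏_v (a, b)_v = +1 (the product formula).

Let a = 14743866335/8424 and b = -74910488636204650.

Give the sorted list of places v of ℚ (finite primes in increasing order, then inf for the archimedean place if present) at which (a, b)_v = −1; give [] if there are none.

[2, 17]

(a, b) ≡ (24310, -5434) mod (ℚ^×)²; places V = {2, 3, 5, 11, 13, 17, 19, ∞}.
(a,b)_19: α=4, u≡4; β=5, v≡2 (mod 19); (4|19)=+1, (2|19)=-1; sign (−1)^0·+1^5·-1^4 = +1.
(a,b)_2: α=-3, β=1; u≡3, v≡3 (mod 8); ε(u)ε(v)=1·1, αω(v)=-3·1, βω(u)=1·1; sum ≡ 1  ⇒  -1.
(a,b)_13: α=-1, u≡5; β=1, v≡6 (mod 13); (5|13)=-1, (6|13)=-1; sign (−1)^0·-1^1·-1^-1 = +1.
(a,b)_11: α=3, u≡6; β=5, v≡3 (mod 11); (6|11)=-1, (3|11)=+1; sign (−1)^1·-1^5·+1^3 = +1.
(a,b)_3: α=-4, u≡1; β=0, v≡2 (mod 3); (1|3)=+1, (2|3)=-1; sign (−1)^0·+1^0·-1^-4 = +1.
(a,b)_17: α=1, u≡1; β=2, v≡12 (mod 17); (1|17)=+1, (12|17)=-1; sign (−1)^0·+1^2·-1^1 = -1.
(a,b)_∞: sgn(24310)=+, sgn(-5434)=−, so +1.
(a,b)_5: α=1, u≡3; β=2, v≡4 (mod 5); (3|5)=-1, (4|5)=+1; sign (−1)^0·-1^2·+1^1 = +1.
Ram(24310, -5434) = {2, 17}; no ℚ_2-point on the conic.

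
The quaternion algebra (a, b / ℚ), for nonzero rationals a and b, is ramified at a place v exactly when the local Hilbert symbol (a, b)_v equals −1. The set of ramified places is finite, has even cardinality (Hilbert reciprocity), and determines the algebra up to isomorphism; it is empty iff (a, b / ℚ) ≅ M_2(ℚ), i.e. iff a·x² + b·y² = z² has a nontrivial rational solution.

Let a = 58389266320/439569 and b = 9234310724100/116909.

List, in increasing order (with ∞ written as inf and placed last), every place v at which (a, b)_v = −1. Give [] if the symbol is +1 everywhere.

[13, 17]

(a, b) ≡ (1705, 1582581) mod (ℚ^×)²; places V = {2, 3, 5, 7, 11, 13, 17, 19, 23, 31, ∞}.
(a,b)_∞: sgn(1705)=+, sgn(1582581)=+, so +1.
(a,b)_7: α=2, u≡2; β=3, v≡4 (mod 7); (2|7)=+1, (4|7)=+1; sign (−1)^0·+1^3·+1^2 = +1.
(a,b)_2: α=4, β=2; u≡1, v≡5 (mod 8); ε(u)ε(v)=0·0, αω(v)=4·1, βω(u)=2·0; sum ≡ 0  ⇒  +1.
(a,b)_5: α=1, u≡1; β=2, v≡1 (mod 5); (1|5)=+1, (1|5)=+1; sign (−1)^0·+1^2·+1^1 = +1.
(a,b)_11: α=3, u≡3; β=1, v≡6 (mod 11); (3|11)=+1, (6|11)=-1; sign (−1)^1·+1^1·-1^3 = +1.
(a,b)_3: α=-2, u≡1; β=7, v≡1 (mod 3); (1|3)=+1, (1|3)=+1; sign (−1)^0·+1^7·+1^-2 = +1.
(a,b)_19: α=2, u≡18; β=2, v≡14 (mod 19); (18|19)=-1, (14|19)=-1; sign (−1)^0·-1^2·-1^2 = +1.
(a,b)_13: α=-2, u≡8; β=-1, v≡2 (mod 13); (8|13)=-1, (2|13)=-1; sign (−1)^0·-1^-1·-1^-2 = -1.
(a,b)_17: α=-2, u≡10; β=-1, v≡16 (mod 17); (10|17)=-1, (16|17)=+1; sign (−1)^0·-1^-1·+1^-2 = -1.
(a,b)_23: α=0, u≡13; β=-2, v≡5 (mod 23); (13|23)=+1, (5|23)=-1; sign (−1)^0·+1^-2·-1^0 = +1.
(a,b)_31: α=1, u≡3; β=1, v≡4 (mod 31); (3|31)=-1, (4|31)=+1; sign (−1)^1·-1^1·+1^1 = +1.
Ram(1705, 1582581) = {13, 17}; no ℚ_13-point on the conic.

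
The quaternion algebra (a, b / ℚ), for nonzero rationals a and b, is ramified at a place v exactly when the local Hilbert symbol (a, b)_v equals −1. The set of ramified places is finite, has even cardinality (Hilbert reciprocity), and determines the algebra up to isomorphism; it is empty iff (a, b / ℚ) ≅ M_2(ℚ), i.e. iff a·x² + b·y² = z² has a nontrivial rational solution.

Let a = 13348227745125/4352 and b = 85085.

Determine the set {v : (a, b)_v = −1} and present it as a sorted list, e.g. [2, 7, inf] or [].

(a, b) ≡ (85, 85085) mod (ℚ^×)²; places V = {2, 3, 5, 7, 11, 13, 17, 19, ∞}.
(a,b)_5: α=3, u≡3; β=1, v≡2 (mod 5); (3|5)=-1, (2|5)=-1; sign (−1)^0·-1^1·-1^3 = +1.
(a,b)_3: α=6, u≡1; β=0, v≡2 (mod 3); (1|3)=+1, (2|3)=-1; sign (−1)^0·+1^0·-1^6 = +1.
(a,b)_∞: sgn(85)=+, sgn(85085)=+, so +1.
(a,b)_17: α=-1, u≡5; β=1, v≡7 (mod 17); (5|17)=-1, (7|17)=-1; sign (−1)^0·-1^1·-1^-1 = +1.
(a,b)_11: α=0, u≡6; β=1, v≡2 (mod 11); (6|11)=-1, (2|11)=-1; sign (−1)^0·-1^1·-1^0 = -1.
(a,b)_19: α=2, u≡5; β=0, v≡3 (mod 19); (5|19)=+1, (3|19)=-1; sign (−1)^0·+1^0·-1^2 = +1.
(a,b)_13: α=2, u≡7; β=1, v≡6 (mod 13); (7|13)=-1, (6|13)=-1; sign (−1)^0·-1^1·-1^2 = -1.
(a,b)_7: α=4, u≡2; β=1, v≡3 (mod 7); (2|7)=+1, (3|7)=-1; sign (−1)^0·+1^1·-1^4 = +1.
(a,b)_2: α=-8, β=0; u≡5, v≡5 (mod 8); ε(u)ε(v)=0·0, αω(v)=-8·1, βω(u)=0·1; sum ≡ 0  ⇒  +1.
|Ram(85, 85085)| = 2, even; anisotropic at {11, 13}.

[11, 13]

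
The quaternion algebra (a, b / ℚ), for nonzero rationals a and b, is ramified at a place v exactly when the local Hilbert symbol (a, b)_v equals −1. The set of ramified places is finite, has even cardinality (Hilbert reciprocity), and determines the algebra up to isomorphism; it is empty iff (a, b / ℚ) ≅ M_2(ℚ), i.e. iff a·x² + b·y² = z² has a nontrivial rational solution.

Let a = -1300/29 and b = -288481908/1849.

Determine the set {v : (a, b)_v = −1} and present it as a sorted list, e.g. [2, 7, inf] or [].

[2, 13, 17, 29, 31, inf]

(a, b) ≡ (-377, -596037) mod (ℚ^×)²; places V = {2, 3, 5, 11, 13, 17, 29, 31, 43, ∞}.
(a,b)_∞: sgn(-377)=−, sgn(-596037)=−, so -1.
(a,b)_31: α=0, u≡30; β=1, v≡29 (mod 31); (30|31)=-1, (29|31)=-1; sign (−1)^0·-1^1·-1^0 = -1.
(a,b)_5: α=2, u≡2; β=0, v≡3 (mod 5); (2|5)=-1, (3|5)=-1; sign (−1)^0·-1^0·-1^2 = +1.
(a,b)_11: α=0, u≡6; β=2, v≡3 (mod 11); (6|11)=-1, (3|11)=+1; sign (−1)^0·-1^2·+1^0 = +1.
(a,b)_13: α=1, u≡10; β=1, v≡2 (mod 13); (10|13)=+1, (2|13)=-1; sign (−1)^0·+1^1·-1^1 = -1.
(a,b)_3: α=0, u≡1; β=1, v≡2 (mod 3); (1|3)=+1, (2|3)=-1; sign (−1)^0·+1^1·-1^0 = +1.
(a,b)_43: α=0, u≡13; β=-2, v≡18 (mod 43); (13|43)=+1, (18|43)=-1; sign (−1)^0·+1^-2·-1^0 = +1.
(a,b)_29: α=-1, u≡5; β=1, v≡2 (mod 29); (5|29)=+1, (2|29)=-1; sign (−1)^0·+1^1·-1^-1 = -1.
(a,b)_2: α=2, β=2; u≡7, v≡3 (mod 8); ε(u)ε(v)=1·1, αω(v)=2·1, βω(u)=2·0; sum ≡ 1  ⇒  -1.
(a,b)_17: α=0, u≡5; β=1, v≡14 (mod 17); (5|17)=-1, (14|17)=-1; sign (−1)^0·-1^1·-1^0 = -1.
Ram(-377, -596037) = {2, 13, 17, 29, 31, ∞}; no ℚ_2-point on the conic.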